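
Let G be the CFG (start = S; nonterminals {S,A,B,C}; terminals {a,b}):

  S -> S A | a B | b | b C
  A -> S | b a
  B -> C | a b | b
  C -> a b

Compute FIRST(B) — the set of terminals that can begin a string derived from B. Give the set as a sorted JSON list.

Compute FIRST by fixpoint:
pass 1:
  A via A→b a: +{b}
  B via B→a b: +{a}
  B via B→b: +{b}
  C via C→a b: +{a}
  S via S→a B: +{a}
  S via S→b: +{b}
  S: {a,b}  A: {b}  B: {a,b}  C: {a}
pass 2:
  A via A→S: +{a}
  S: {a,b}  A: {a,b}  B: {a,b}  C: {a}
pass 3: — fixpoint
  S: {a,b}  A: {a,b}  B: {a,b}  C: {a}

FIRST(B) = ["a", "b"]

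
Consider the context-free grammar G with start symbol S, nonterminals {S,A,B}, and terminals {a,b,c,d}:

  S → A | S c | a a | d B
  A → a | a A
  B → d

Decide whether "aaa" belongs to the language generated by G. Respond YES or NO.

Convert to CNF:
  S -> S T1 | T0 A | T0 T0 | T2 B | a
  A -> T0 A | a
  B -> d
  T0 -> a
  T1 -> c
  T2 -> d

CYK fill:
  cell(0,0) a: {A,S,T0}  orig:{A,S}
  cell(1,1) a: {A,S,T0}  orig:{A,S}
  cell(2,2) a: {A,S,T0}  orig:{A,S}
  cell(0,1) aa: {A,S}
  cell(1,2) aa: {A,S}
  cell(0,2) aaa: {A,S}

S ∈ T[0,2] ⇒ YES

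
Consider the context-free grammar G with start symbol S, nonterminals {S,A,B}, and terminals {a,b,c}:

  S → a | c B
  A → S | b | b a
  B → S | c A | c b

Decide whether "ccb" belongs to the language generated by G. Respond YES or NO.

Convert to CNF:
  S -> T2 B | a
  A -> T0 T1 | T2 B | a | b
  B -> T2 A | T2 B | T2 T0 | a
  T0 -> b
  T1 -> a
  T2 -> c

CYK fill:
  cell(0,0) c: {T2}  orig:{}
  cell(1,1) c: {T2}  orig:{}
  cell(2,2) b: {A,T0}  orig:{A}
  cell(0,1) cc: ∅
  cell(1,2) cb: {B}
  cell(0,2) ccb: {A,B,S}

S ∈ T[0,2] ⇒ YES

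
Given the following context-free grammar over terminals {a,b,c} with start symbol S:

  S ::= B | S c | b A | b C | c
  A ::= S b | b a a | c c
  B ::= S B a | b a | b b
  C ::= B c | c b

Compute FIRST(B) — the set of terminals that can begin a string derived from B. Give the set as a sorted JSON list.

Compute FIRST by fixpoint:
pass 1:
  A via A→b a a: +{b}
  A via A→c c: +{c}
  B via B→b a: +{b}
  C via C→B c: +{b}
  C via C→c b: +{c}
  S via S→B: +{b}
  S via S→c: +{c}
  FIRST(S)={b,c}  FIRST(A)={b,c}  FIRST(B)={b}  FIRST(C)={b,c}
pass 2:
  B via B→S B a: +{c}
  FIRST(S)={b,c}  FIRST(A)={b,c}  FIRST(B)={b,c}  FIRST(C)={b,c}
pass 3: done
  FIRST(S)={b,c}  FIRST(A)={b,c}  FIRST(B)={b,c}  FIRST(C)={b,c}

FIRST(B) = ["b", "c"]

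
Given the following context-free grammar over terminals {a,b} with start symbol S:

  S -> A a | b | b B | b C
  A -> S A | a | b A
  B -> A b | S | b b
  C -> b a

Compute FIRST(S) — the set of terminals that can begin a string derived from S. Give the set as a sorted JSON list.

FIRST iteration:
pass 1:
  A via A→a: +{a}
  A via A→b A: +{b}
  B via B→A b: +{a,b}
  C via C→b a: +{b}
  S via S→A a: +{a,b}
  FIRST(S)={a,b}  FIRST(A)={a,b}  FIRST(B)={a,b}  FIRST(C)={b}
pass 2: — fixpoint
  FIRST(S)={a,b}  FIRST(A)={a,b}  FIRST(B)={a,b}  FIRST(C)={b}

FIRST(S) = ["a", "b"]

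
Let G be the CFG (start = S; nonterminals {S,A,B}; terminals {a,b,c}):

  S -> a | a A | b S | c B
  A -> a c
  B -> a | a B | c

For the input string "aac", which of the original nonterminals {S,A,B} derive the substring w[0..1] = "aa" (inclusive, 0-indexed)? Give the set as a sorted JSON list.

Convert to CNF:
  S -> T0 A | T1 B | T2 S | a
  A -> T0 T1
  B -> T0 B | a | c
  T0 -> a
  T1 -> c
  T2 -> b

Fill CYK table bottom-up (cells [i..j] with 0 ≤ i ≤ j ≤ 1 only):
  cell(0,0) a: {B,S,T0}  orig:{B,S}
  cell(1,1) a: {B,S,T0}  orig:{B,S}
  cell(0,1) aa: {B}

Original NTs in T[0,1] deriving "aa": ["B"]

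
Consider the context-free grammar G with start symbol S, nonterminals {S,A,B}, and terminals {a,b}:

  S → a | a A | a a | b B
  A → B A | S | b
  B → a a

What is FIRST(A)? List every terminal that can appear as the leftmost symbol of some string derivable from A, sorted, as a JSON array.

FIRST iteration:
pass 1:
  A via A→b: +{b}
  B via B→a a: +{a}
  S via S→a: +{a}
  S via S→b B: +{b}
  S: {a,b}  A: {b}  B: {a}
pass 2:
  A via A→B A: +{a}
  S: {a,b}  A: {a,b}  B: {a}
pass 3: — fixpoint
  S: {a,b}  A: {a,b}  B: {a}

FIRST(A) = ["a", "b"]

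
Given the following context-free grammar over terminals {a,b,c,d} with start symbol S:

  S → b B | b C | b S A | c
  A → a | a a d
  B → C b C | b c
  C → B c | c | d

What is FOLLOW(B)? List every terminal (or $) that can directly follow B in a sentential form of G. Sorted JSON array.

FIRST sets, iterate to fixpoint:
round 1:
  A via A→a: +{a}
  B via B→b c: +{b}
  C via C→B c: +{b}
  C via C→c: +{c}
  C via C→d: +{d}
  S via S→b B: +{b}
  S via S→c: +{c}
  S: {b,c}  A: {a}  B: {b}  C: {b,c,d}
round 2:
  B via B→C b C: +{c,d}
  S: {b,c}  A: {a}  B: {b,c,d}  C: {b,c,d}
round 3: done
  S: {b,c}  A: {a}  B: {b,c,d}  C: {b,c,d}

FOLLOW sets:
FOLLOW(S) := {$}
round 1:
  B→C b C: FOLLOW(C) ⊇ FIRST(b) = {b}; new: +{b}
  C→B c: FOLLOW(B) ⊇ FIRST(c) = {c}; new: +{c}
  S→b B: FOLLOW(B) ⊇ FOLLOW(S) ⊇ {$}; new: +{$}
  S→b C: FOLLOW(C) ⊇ FOLLOW(S) ⊇ {$}; new: +{$}
  S→b S A: FOLLOW(S) ⊇ FIRST(A) = {a}; new: +{a}
  S→b S A: FOLLOW(A) ⊇ FOLLOW(S) ⊇ {$,a}; new: +{$,a}
  FOLLOW[S]={$,a}  FOLLOW[A]={$,a}  FOLLOW[B]={$,c}  FOLLOW[C]={$,b}
round 2:
  B→C b C: FOLLOW(C) ⊇ FOLLOW(B) ⊇ {$,c}; new: +{c}
  S→b B: FOLLOW(B) ⊇ FOLLOW(S) ⊇ {$,a}; new: +{a}
  S→b C: FOLLOW(C) ⊇ FOLLOW(S) ⊇ {$,a}; new: +{a}
  FOLLOW[S]={$,a}  FOLLOW[A]={$,a}  FOLLOW[B]={$,a,c}  FOLLOW[C]={$,a,b,c}
round 3: done
  FOLLOW[S]={$,a}  FOLLOW[A]={$,a}  FOLLOW[B]={$,a,c}  FOLLOW[C]={$,a,b,c}

FOLLOW(B) = ["$", "a", "c"]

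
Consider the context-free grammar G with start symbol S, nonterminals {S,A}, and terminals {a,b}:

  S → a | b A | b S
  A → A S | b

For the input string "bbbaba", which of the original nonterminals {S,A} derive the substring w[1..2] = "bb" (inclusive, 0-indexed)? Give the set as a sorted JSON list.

CNF form of G:
  S -> T0 A | T0 S | a
  A -> A S | b
  T0 -> b

CYK fill (cells [i..j] with 1 ≤ i ≤ j ≤ 2 only):
  T[1,1] 'b' = {A,T0}  orig:{A}
  T[2,2] 'b' = {A,T0}  orig:{A}
  T[1,2] 'bb' = {S}

Original NTs in T[1,2] deriving "bb": ["S"]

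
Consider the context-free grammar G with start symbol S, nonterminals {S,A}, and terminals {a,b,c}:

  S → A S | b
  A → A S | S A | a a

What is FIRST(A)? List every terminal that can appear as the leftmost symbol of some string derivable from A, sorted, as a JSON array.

FIRST iteration:
iter 1:
  A via A→a a: +{a}
  S via S→A S: +{a}
  S via S→b: +{b}
  S: {a,b}  A: {a}
iter 2:
  A via A→S A: +{b}
  S: {a,b}  A: {a,b}
iter 3: done
  S: {a,b}  A: {a,b}

FIRST(A) = ["a", "b"]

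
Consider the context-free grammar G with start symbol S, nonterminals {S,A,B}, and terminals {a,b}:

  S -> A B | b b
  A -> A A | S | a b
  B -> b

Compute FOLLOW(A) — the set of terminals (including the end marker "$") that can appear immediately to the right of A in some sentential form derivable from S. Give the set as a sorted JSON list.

Compute FIRST by fixpoint:
pass 1:
  A via A→a b: +{a}
  B via B→b: +{b}
  S via S→A B: +{a}
  S via S→b b: +{b}
  FIRST[S]={a,b}  FIRST[A]={a}  FIRST[B]={b}
pass 2:
  A via A→S: +{b}
  FIRST[S]={a,b}  FIRST[A]={a,b}  FIRST[B]={b}
pass 3: (no change)
  FIRST[S]={a,b}  FIRST[A]={a,b}  FIRST[B]={b}

FOLLOW iteration:
initialize: $ ∈ FOLLOW(S)
iter 1:
  A→A A: FOLLOW(A) ⊇ FIRST(A) = {a,b}; new: +{a,b}
  A→S: FOLLOW(S) ⊇ FOLLOW(A) ⊇ {a,b}; new: +{a,b}
  S→A B: FOLLOW(B) ⊇ FOLLOW(S) ⊇ {$,a,b}; new: +{$,a,b}
  FOLLOW[S]={$,a,b}  FOLLOW[A]={a,b}  FOLLOW[B]={$,a,b}
iter 2: done
  FOLLOW[S]={$,a,b}  FOLLOW[A]={a,b}  FOLLOW[B]={$,a,b}

FOLLOW(A) = ["a", "b"]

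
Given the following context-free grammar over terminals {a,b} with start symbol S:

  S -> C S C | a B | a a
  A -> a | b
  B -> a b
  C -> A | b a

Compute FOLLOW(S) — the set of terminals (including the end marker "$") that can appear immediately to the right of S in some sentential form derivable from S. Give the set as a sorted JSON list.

Compute FIRST by fixpoint:
iter 1:
  A via A→a: +{a}
  A via A→b: +{b}
  B via B→a b: +{a}
  C via C→A: +{a,b}
  S via S→C S C: +{a,b}
  FIRST(S)={a,b}  FIRST(A)={a,b}  FIRST(B)={a}  FIRST(C)={a,b}
iter 2: — fixpoint
  FIRST(S)={a,b}  FIRST(A)={a,b}  FIRST(B)={a}  FIRST(C)={a,b}

FOLLOW iteration:
initialize: $ ∈ FOLLOW(S)
round 1:
  S→C S C: FOLLOW(C) ⊇ FIRST(S) = {a,b}; new: +{a,b}
  S→C S C: FOLLOW(S) ⊇ FIRST(C) = {a,b}; new: +{a,b}
  S→C S C: FOLLOW(C) ⊇ FOLLOW(S) ⊇ {$,a,b}; new: +{$}
  S→a B: FOLLOW(B) ⊇ FOLLOW(S) ⊇ {$,a,b}; new: +{$,a,b}
  FOLLOW(S)={$,a,b}  FOLLOW(A)={}  FOLLOW(B)={$,a,b}  FOLLOW(C)={$,a,b}
round 2:
  C→A: FOLLOW(A) ⊇ FOLLOW(C) ⊇ {$,a,b}; new: +{$,a,b}
  FOLLOW(S)={$,a,b}  FOLLOW(A)={$,a,b}  FOLLOW(B)={$,a,b}  FOLLOW(C)={$,a,b}
round 3: (stable)
  FOLLOW(S)={$,a,b}  FOLLOW(A)={$,a,b}  FOLLOW(B)={$,a,b}  FOLLOW(C)={$,a,b}

FOLLOW(S) = ["$", "a", "b"]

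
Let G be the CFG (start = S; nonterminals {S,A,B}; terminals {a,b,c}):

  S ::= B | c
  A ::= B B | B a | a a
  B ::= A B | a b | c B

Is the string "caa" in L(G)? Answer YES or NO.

CNF form of G:
  S -> A B | T0 T1 | T2 B | c
  A -> B B | B T0 | T0 T0
  B -> A B | T0 T1 | T2 B
  T0 -> a
  T1 -> b
  T2 -> c

CYK table (by increasing span):
  [0..0]={S,T2}  "c"  orig:{S}
  [1..1]={T0}  "a"  orig:{}
  [2..2]={T0}  "a"  orig:{}
  [0..1]=∅  "ca"
  [1..2]={A}  "aa"
  [0..2]=∅  "caa"

S ∉ T[0,2] ⇒ NO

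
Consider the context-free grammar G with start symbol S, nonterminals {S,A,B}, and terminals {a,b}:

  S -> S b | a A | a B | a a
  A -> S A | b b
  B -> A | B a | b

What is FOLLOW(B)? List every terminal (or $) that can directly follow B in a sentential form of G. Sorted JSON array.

FIRST sets, iterate to fixpoint:
[1]
  A via A→b b: +{b}
  B via B→A: +{b}
  S via S→a A: +{a}
  S: {a}  A: {b}  B: {b}
[2]
  A via A→S A: +{a}
  B via B→A: +{a}
  S: {a}  A: {a,b}  B: {a,b}
[3] done
  S: {a}  A: {a,b}  B: {a,b}

FOLLOW iteration:
seed FOLLOW(S) with $
pass 1:
  A→S A: FOLLOW(S) ⊇ FIRST(A) = {a,b}; new: +{a,b}
  B→B a: FOLLOW(B) ⊇ FIRST(a) = {a}; new: +{a}
  S→a A: FOLLOW(A) ⊇ FOLLOW(S) ⊇ {$,a,b}; new: +{$,a,b}
  S→a B: FOLLOW(B) ⊇ FOLLOW(S) ⊇ {$,a,b}; new: +{$,b}
  FOLLOW(S)={$,a,b}  FOLLOW(A)={$,a,b}  FOLLOW(B)={$,a,b}
pass 2: (stable)
  FOLLOW(S)={$,a,b}  FOLLOW(A)={$,a,b}  FOLLOW(B)={$,a,b}

FOLLOW(B) = ["$", "a", "b"]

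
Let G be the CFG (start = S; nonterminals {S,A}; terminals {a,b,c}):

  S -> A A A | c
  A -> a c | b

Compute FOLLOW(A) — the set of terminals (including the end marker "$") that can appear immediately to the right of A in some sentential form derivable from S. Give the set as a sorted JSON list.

Compute FIRST by fixpoint:
[1]
  A via A→a c: +{a}
  A via A→b: +{b}
  S via S→A A A: +{a,b}
  S via S→c: +{c}
  FIRST[S]={a,b,c}  FIRST[A]={a,b}
[2] (stable)
  FIRST[S]={a,b,c}  FIRST[A]={a,b}

FOLLOW sets:
seed FOLLOW(S) with $
pass 1:
  S→A A A: FOLLOW(A) ⊇ FIRST(A) = {a,b}; new: +{a,b}
  S→A A A: FOLLOW(A) ⊇ FOLLOW(S) ⊇ {$}; new: +{$}
  FOLLOW[S]={$}  FOLLOW[A]={$,a,b}
pass 2: (no change)
  FOLLOW[S]={$}  FOLLOW[A]={$,a,b}

FOLLOW(A) = ["$", "a", "b"]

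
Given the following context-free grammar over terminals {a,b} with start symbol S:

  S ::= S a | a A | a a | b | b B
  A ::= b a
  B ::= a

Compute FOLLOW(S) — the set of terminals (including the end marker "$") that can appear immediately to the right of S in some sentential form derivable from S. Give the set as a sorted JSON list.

Compute FIRST by fixpoint:
[1]
  A via A→b a: +{b}
  B via B→a: +{a}
  S via S→a A: +{a}
  S via S→b: +{b}
  FIRST(S)={a,b}  FIRST(A)={b}  FIRST(B)={a}
[2] (no change)
  FIRST(S)={a,b}  FIRST(A)={b}  FIRST(B)={a}

FOLLOW sets:
initialize: $ ∈ FOLLOW(S)
[1]
  S→S a: FOLLOW(S) ⊇ FIRST(a) = {a}; new: +{a}
  S→a A: FOLLOW(A) ⊇ FOLLOW(S) ⊇ {$,a}; new: +{$,a}
  S→b B: FOLLOW(B) ⊇ FOLLOW(S) ⊇ {$,a}; new: +{$,a}
  S: {$,a}  A: {$,a}  B: {$,a}
[2] — fixpoint
  S: {$,a}  A: {$,a}  B: {$,a}

FOLLOW(S) = ["$", "a"]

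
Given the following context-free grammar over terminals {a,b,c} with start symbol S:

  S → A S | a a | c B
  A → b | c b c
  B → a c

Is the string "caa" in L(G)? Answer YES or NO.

CNF form of G:
  S -> A S | T0 B | T2 T2
  A -> T0 X3 | b
  B -> T2 T0
  T0 -> c
  T1 -> b
  T2 -> a
  X3 -> T1 T0

CYK fill:
  cell(0,0) c: {T0}  orig:{}
  cell(1,1) a: {T2}  orig:{}
  cell(2,2) a: {T2}  orig:{}
  cell(0,1) ca: ∅
  cell(1,2) aa: {S}
  cell(0,2) caa: ∅

S ∉ T[0,2] ⇒ NO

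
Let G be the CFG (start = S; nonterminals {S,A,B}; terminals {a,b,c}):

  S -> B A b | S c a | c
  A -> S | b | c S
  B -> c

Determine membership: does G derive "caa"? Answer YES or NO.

CNF form of G:
  S -> B X5 | S X6 | c
  A -> B X3 | S X4 | T1 S | b | c
  B -> c
  T0 -> b
  T1 -> c
  T2 -> a
  X3 -> A T0
  X4 -> T1 T2
  X5 -> A T0
  X6 -> T1 T2

CYK table (by increasing span):
  [0..0]={A,B,S,T1}  "c"  orig:{A,B,S}
  [1..1]={T2}  "a"  orig:{}
  [2..2]={T2}  "a"  orig:{}
  [0..1]={X4,X6}  "ca"  orig:{}
  [1..2]=∅  "aa"
  [0..2]=∅  "caa"

S ∉ T[0,2] ⇒ NO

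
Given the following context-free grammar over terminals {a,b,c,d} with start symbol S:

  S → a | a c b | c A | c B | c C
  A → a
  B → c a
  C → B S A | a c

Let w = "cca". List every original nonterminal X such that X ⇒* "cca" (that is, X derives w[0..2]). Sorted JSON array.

Convert to CNF:
  S -> T0 A | T0 B | T0 C | T1 X4 | a
  A -> a
  B -> T0 T1
  C -> B X3 | T1 T0
  T0 -> c
  T1 -> a
  T2 -> b
  X3 -> S A
  X4 -> T0 T2

CYK table (by increasing span) (cells [i..j] with 0 ≤ i ≤ j ≤ 2 only):
  [0..0]={T0}  "c"  orig:{}
  [1..1]={T0}  "c"  orig:{}
  [2..2]={A,S,T1}  "a"  orig:{A,S}
  [0..1]=∅  "cc"
  [1..2]={B,S}  "ca"
  [0..2]={S}  "cca"

Original NTs in T[0,2] deriving "cca": ["S"]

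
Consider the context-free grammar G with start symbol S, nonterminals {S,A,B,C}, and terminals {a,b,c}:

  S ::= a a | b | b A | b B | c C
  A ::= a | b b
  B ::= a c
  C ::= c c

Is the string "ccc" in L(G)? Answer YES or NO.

CNF form of G:
  S -> T0 A | T0 B | T1 T1 | T2 C | b
  A -> T0 T0 | a
  B -> T1 T2
  C -> T2 T2
  T0 -> b
  T1 -> a
  T2 -> c

CYK table (by increasing span):
  cell(0,0) c: {T2}  orig:{}
  cell(1,1) c: {T2}  orig:{}
  cell(2,2) c: {T2}  orig:{}
  cell(0,1) cc: {C}
  cell(1,2) cc: {C}
  cell(0,2) ccc: {S}

S ∈ T[0,2] ⇒ YES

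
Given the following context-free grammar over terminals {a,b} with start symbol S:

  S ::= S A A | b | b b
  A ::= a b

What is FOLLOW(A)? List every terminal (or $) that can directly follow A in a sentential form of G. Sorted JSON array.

Compute FIRST by fixpoint:
iter 1:
  A via A→a b: +{a}
  S via S→b: +{b}
  FIRST[S]={b}  FIRST[A]={a}
iter 2: done
  FIRST[S]={b}  FIRST[A]={a}

FOLLOW iteration:
initialize: $ ∈ FOLLOW(S)
pass 1:
  S→S A A: FOLLOW(S) ⊇ FIRST(A) = {a}; new: +{a}
  S→S A A: FOLLOW(A) ⊇ FIRST(A) = {a}; new: +{a}
  S→S A A: FOLLOW(A) ⊇ FOLLOW(S) ⊇ {$,a}; new: +{$}
  FOLLOW(S)={$,a}  FOLLOW(A)={$,a}
pass 2: done
  FOLLOW(S)={$,a}  FOLLOW(A)={$,a}

FOLLOW(A) = ["$", "a"]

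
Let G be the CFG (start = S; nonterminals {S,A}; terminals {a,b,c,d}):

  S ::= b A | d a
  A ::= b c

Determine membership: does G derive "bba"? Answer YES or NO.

CNF form of G:
  S -> T0 A | T2 T3
  A -> T0 T1
  T0 -> b
  T1 -> c
  T2 -> d
  T3 -> a

Fill CYK table bottom-up:
  T[0,0] 'b' = {T0}  orig:{}
  T[1,1] 'b' = {T0}  orig:{}
  T[2,2] 'a' = {T3}  orig:{}
  T[0,1] 'bb' = ∅
  T[1,2] 'ba' = ∅
  T[0,2] 'bba' = ∅

S ∉ T[0,2] ⇒ NO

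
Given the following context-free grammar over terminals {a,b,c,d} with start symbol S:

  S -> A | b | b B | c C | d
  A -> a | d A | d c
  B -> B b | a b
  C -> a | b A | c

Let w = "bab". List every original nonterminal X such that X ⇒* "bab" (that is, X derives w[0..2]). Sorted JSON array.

Convert to CNF:
  S -> T0 A | T0 T1 | T1 C | T2 B | a | b | d
  A -> T0 A | T0 T1 | a
  B -> B T2 | T3 T2
  C -> T2 A | a | c
  T0 -> d
  T1 -> c
  T2 -> b
  T3 -> a

Fill CYK table bottom-up, restricted to cells inside w[0..2]:
  [0..0]={S,T2}  "b"  orig:{S}
  [1..1]={A,C,S,T3}  "a"  orig:{A,C,S}
  [2..2]={S,T2}  "b"  orig:{S}
  [0..1]={C}  "ba"
  [1..2]={B}  "ab"
  [0..2]={S}  "bab"

Original NTs in T[0,2] deriving "bab": ["S"]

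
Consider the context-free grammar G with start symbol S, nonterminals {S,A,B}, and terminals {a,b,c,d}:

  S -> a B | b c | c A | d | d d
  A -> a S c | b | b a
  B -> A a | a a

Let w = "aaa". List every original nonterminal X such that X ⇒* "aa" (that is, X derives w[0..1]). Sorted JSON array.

Convert to CNF:
  S -> T0 B | T1 A | T2 T1 | T3 T3 | d
  A -> T0 X4 | T2 T0 | b
  B -> A T0 | T0 T0
  T0 -> a
  T1 -> c
  T2 -> b
  T3 -> d
  X4 -> S T1

CYK fill, restricted to cells inside w[0..1]:
  cell(0,0) a: {T0}  orig:{}
  cell(1,1) a: {T0}  orig:{}
  cell(0,1) aa: {B}

Original NTs in T[0,1] deriving "aa": ["B"]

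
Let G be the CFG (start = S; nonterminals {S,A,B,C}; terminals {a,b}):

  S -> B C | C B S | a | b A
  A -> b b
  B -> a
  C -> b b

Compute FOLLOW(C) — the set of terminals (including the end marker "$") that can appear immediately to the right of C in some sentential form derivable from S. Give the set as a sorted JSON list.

Compute FIRST by fixpoint:
round 1:
  A via A→b b: +{b}
  B via B→a: +{a}
  C via C→b b: +{b}
  S via S→B C: +{a}
  S via S→C B S: +{b}
  FIRST(S)={a,b}  FIRST(A)={b}  FIRST(B)={a}  FIRST(C)={b}
round 2: — fixpoint
  FIRST(S)={a,b}  FIRST(A)={b}  FIRST(B)={a}  FIRST(C)={b}

Compute FOLLOW by fixpoint:
initialize: $ ∈ FOLLOW(S)
round 1:
  S→B C: FOLLOW(B) ⊇ FIRST(C) = {b}; new: +{b}
  S→B C: FOLLOW(C) ⊇ FOLLOW(S) ⊇ {$}; new: +{$}
  S→C B S: FOLLOW(C) ⊇ FIRST(B) = {a}; new: +{a}
  S→C B S: FOLLOW(B) ⊇ FIRST(S) = {a,b}; new: +{a}
  S→b A: FOLLOW(A) ⊇ FOLLOW(S) ⊇ {$}; new: +{$}
  S: {$}  A: {$}  B: {a,b}  C: {$,a}
round 2: done
  S: {$}  A: {$}  B: {a,b}  C: {$,a}

FOLLOW(C) = ["$", "a"]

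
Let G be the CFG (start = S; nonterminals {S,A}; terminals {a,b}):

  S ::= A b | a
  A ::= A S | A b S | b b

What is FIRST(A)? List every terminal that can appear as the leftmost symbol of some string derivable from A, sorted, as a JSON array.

Compute FIRST by fixpoint:
pass 1:
  A via A→b b: +{b}
  S via S→A b: +{b}
  S via S→a: +{a}
  S: {a,b}  A: {b}
pass 2: done
  S: {a,b}  A: {b}

FIRST(A) = ["b"]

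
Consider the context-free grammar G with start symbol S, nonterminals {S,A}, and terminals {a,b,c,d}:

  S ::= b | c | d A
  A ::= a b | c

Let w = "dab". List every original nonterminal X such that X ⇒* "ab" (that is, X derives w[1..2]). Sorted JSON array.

Convert to CNF:
  S -> T2 A | b | c
  A -> T0 T1 | c
  T0 -> a
  T1 -> b
  T2 -> d

CYK fill — only the sub-triangle for w[1..2]:
  T[1,1] 'a' = {T0}  orig:{}
  T[2,2] 'b' = {S,T1}  orig:{S}
  T[1,2] 'ab' = {A}

Original NTs in T[1,2] deriving "ab": ["A"]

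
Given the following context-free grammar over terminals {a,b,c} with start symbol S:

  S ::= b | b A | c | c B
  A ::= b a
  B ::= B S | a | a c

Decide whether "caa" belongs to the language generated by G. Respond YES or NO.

CNF form of G:
  S -> T0 A | T2 B | b | c
  A -> T0 T1
  B -> B S | T1 T2 | a
  T0 -> b
  T1 -> a
  T2 -> c

CYK table (by increasing span):
  T[0,0] 'c' = {S,T2}  orig:{S}
  T[1,1] 'a' = {B,T1}  orig:{B}
  T[2,2] 'a' = {B,T1}  orig:{B}
  T[0,1] 'ca' = {S}
  T[1,2] 'aa' = ∅
  T[0,2] 'caa' = ∅

S ∉ T[0,2] ⇒ NO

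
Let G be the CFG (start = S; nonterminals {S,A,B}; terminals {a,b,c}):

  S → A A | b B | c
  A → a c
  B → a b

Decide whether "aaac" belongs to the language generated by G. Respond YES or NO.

CNF form of G:
  S -> A A | T2 B | c
  A -> T0 T1
  B -> T0 T2
  T0 -> a
  T1 -> c
  T2 -> b

CYK table (by increasing span):
  cell(0,0) a: {T0}  orig:{}
  cell(1,1) a: {T0}  orig:{}
  cell(2,2) a: {T0}  orig:{}
  cell(3,3) c: {S,T1}  orig:{S}
  cell(0,1) aa: ∅
  cell(1,2) aa: ∅
  cell(2,3) ac: {A}
  cell(0,2) aaa: ∅
  cell(1,3) aac: ∅
  cell(0,3) aaac: ∅

S ∉ T[0,3] ⇒ NO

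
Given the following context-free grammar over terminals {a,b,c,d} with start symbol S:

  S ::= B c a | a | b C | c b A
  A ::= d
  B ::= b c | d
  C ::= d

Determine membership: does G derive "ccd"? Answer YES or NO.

Convert to CNF:
  S -> B X3 | T0 C | T1 X4 | a
  A -> d
  B -> T0 T1 | d
  C -> d
  T0 -> b
  T1 -> c
  T2 -> a
  X3 -> T1 T2
  X4 -> T0 A

Fill CYK table bottom-up:
  [0..0]={T1}  "c"  orig:{}
  [1..1]={T1}  "c"  orig:{}
  [2..2]={A,B,C}  "d"
  [0..1]=∅  "cc"
  [1..2]=∅  "cd"
  [0..2]=∅  "ccd"

S ∉ T[0,2] ⇒ NO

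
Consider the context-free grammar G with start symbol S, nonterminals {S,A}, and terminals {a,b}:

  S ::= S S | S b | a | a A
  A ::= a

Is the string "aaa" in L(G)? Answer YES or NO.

Convert to CNF:
  S -> S S | S T0 | T1 A | a
  A -> a
  T0 -> b
  T1 -> a

Fill CYK table bottom-up:
  [0..0]={A,S,T1}  "a"  orig:{A,S}
  [1..1]={A,S,T1}  "a"  orig:{A,S}
  [2..2]={A,S,T1}  "a"  orig:{A,S}
  [0..1]={S}  "aa"
  [1..2]={S}  "aa"
  [0..2]={S}  "aaa"

S ∈ T[0,2] ⇒ YES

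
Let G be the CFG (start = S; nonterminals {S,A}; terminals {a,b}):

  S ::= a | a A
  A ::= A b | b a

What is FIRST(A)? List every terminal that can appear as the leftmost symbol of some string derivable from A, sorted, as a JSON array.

FIRST sets, iterate to fixpoint:
pass 1:
  A via A→b a: +{b}
  S via S→a: +{a}
  FIRST[S]={a}  FIRST[A]={b}
pass 2: (stable)
  FIRST[S]={a}  FIRST[A]={b}

FIRST(A) = ["b"]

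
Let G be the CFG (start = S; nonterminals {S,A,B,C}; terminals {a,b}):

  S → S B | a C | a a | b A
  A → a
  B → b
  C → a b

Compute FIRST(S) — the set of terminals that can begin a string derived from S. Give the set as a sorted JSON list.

FIRST sets, iterate to fixpoint:
pass 1:
  A via A→a: +{a}
  B via B→b: +{b}
  C via C→a b: +{a}
  S via S→a C: +{a}
  S via S→b A: +{b}
  FIRST[S]={a,b}  FIRST[A]={a}  FIRST[B]={b}  FIRST[C]={a}
pass 2: done
  FIRST[S]={a,b}  FIRST[A]={a}  FIRST[B]={b}  FIRST[C]={a}

FIRST(S) = ["a", "b"]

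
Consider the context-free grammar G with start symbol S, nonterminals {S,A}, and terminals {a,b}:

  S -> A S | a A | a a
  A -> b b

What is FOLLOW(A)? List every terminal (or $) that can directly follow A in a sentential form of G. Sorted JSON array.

FIRST iteration:
[1]
  A via A→b b: +{b}
  S via S→A S: +{b}
  S via S→a A: +{a}
  FIRST(S)={a,b}  FIRST(A)={b}
[2] (no change)
  FIRST(S)={a,b}  FIRST(A)={b}

FOLLOW iteration:
FOLLOW(S) := {$}
[1]
  S→A S: FOLLOW(A) ⊇ FIRST(S) = {a,b}; new: +{a,b}
  S→a A: FOLLOW(A) ⊇ FOLLOW(S) ⊇ {$}; new: +{$}
  S: {$}  A: {$,a,b}
[2] (stable)
  S: {$}  A: {$,a,b}

FOLLOW(A) = ["$", "a", "b"]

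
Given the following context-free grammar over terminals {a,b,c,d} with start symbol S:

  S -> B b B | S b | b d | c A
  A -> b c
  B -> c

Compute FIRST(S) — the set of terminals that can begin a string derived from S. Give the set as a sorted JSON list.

FIRST iteration:
pass 1:
  A via A→b c: +{b}
  B via B→c: +{c}
  S via S→B b B: +{c}
  S via S→b d: +{b}
  FIRST(S)={b,c}  FIRST(A)={b}  FIRST(B)={c}
pass 2: (stable)
  FIRST(S)={b,c}  FIRST(A)={b}  FIRST(B)={c}

FIRST(S) = ["b", "c"]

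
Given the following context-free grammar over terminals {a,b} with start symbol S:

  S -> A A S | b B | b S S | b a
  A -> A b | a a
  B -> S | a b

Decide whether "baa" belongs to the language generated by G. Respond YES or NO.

Convert to CNF:
  S -> A X4 | T0 B | T0 T1 | T0 X5
  A -> A T0 | T1 T1
  B -> A X2 | T0 B | T0 T1 | T0 X3 | T1 T0
  T0 -> b
  T1 -> a
  X2 -> A S
  X3 -> S S
  X4 -> A S
  X5 -> S S

CYK fill:
  T[0,0] 'b' = {T0}  orig:{}
  T[1,1] 'a' = {T1}  orig:{}
  T[2,2] 'a' = {T1}  orig:{}
  T[0,1] 'ba' = {B,S}
  T[1,2] 'aa' = {A}
  T[0,2] 'baa' = ∅

S ∉ T[0,2] ⇒ NO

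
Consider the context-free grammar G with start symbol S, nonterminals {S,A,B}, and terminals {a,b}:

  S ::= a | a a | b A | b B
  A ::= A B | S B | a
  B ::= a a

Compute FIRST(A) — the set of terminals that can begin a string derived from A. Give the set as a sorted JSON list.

FIRST iteration:
[1]
  A via A→a: +{a}
  B via B→a a: +{a}
  S via S→a: +{a}
  S via S→b A: +{b}
  S: {a,b}  A: {a}  B: {a}
[2]
  A via A→S B: +{b}
  S: {a,b}  A: {a,b}  B: {a}
[3] — fixpoint
  S: {a,b}  A: {a,b}  B: {a}

FIRST(A) = ["a", "b"]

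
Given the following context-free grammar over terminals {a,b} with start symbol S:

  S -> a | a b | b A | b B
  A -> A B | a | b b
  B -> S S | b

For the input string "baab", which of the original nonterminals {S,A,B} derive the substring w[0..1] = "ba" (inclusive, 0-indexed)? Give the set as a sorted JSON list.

Convert to CNF:
  S -> T0 A | T0 B | T1 T0 | a
  A -> A B | T0 T0 | a
  B -> S S | b
  T0 -> b
  T1 -> a

CYK table (by increasing span) (cells [i..j] with 0 ≤ i ≤ j ≤ 1 only):
  T[0,0] 'b' = {B,T0}  orig:{B}
  T[1,1] 'a' = {A,S,T1}  orig:{A,S}
  T[0,1] 'ba' = {S}

Original NTs in T[0,1] deriving "ba": ["S"]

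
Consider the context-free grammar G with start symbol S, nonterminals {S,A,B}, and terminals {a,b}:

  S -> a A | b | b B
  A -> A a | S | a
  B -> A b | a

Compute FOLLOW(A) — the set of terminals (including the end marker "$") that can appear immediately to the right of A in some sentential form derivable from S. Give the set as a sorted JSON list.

FIRST sets, iterate to fixpoint:
pass 1:
  A via A→a: +{a}
  B via B→A b: +{a}
  S via S→a A: +{a}
  S via S→b: +{b}
  S: {a,b}  A: {a}  B: {a}
pass 2:
  A via A→S: +{b}
  B via B→A b: +{b}
  S: {a,b}  A: {a,b}  B: {a,b}
pass 3: done
  S: {a,b}  A: {a,b}  B: {a,b}

FOLLOW iteration:
FOLLOW(S) := {$}
[1]
  A→A a: FOLLOW(A) ⊇ FIRST(a) = {a}; new: +{a}
  A→S: FOLLOW(S) ⊇ FOLLOW(A) ⊇ {a}; new: +{a}
  B→A b: FOLLOW(A) ⊇ FIRST(b) = {b}; new: +{b}
  S→a A: FOLLOW(A) ⊇ FOLLOW(S) ⊇ {$,a}; new: +{$}
  S→b B: FOLLOW(B) ⊇ FOLLOW(S) ⊇ {$,a}; new: +{$,a}
  FOLLOW(S)={$,a}  FOLLOW(A)={$,a,b}  FOLLOW(B)={$,a}
[2]
  A→S: FOLLOW(S) ⊇ FOLLOW(A) ⊇ {$,a,b}; new: +{b}
  S→b B: FOLLOW(B) ⊇ FOLLOW(S) ⊇ {$,a,b}; new: +{b}
  FOLLOW(S)={$,a,b}  FOLLOW(A)={$,a,b}  FOLLOW(B)={$,a,b}
[3] — fixpoint
  FOLLOW(S)={$,a,b}  FOLLOW(A)={$,a,b}  FOLLOW(B)={$,a,b}

FOLLOW(A) = ["$", "a", "b"]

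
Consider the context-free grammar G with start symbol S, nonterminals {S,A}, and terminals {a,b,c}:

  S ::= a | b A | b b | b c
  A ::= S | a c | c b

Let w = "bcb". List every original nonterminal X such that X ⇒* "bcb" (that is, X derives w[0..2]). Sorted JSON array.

CNF form of G:
  S -> T2 A | T2 T1 | T2 T2 | a
  A -> T0 T1 | T1 T2 | T2 A | T2 T1 | T2 T2 | a
  T0 -> a
  T1 -> c
  T2 -> b

CYK table (by increasing span) (cells [i..j] with 0 ≤ i ≤ j ≤ 2 only):
  T[0,0] 'b' = {T2}  orig:{}
  T[1,1] 'c' = {T1}  orig:{}
  T[2,2] 'b' = {T2}  orig:{}
  T[0,1] 'bc' = {A,S}
  T[1,2] 'cb' = {A}
  T[0,2] 'bcb' = {A,S}

Original NTs in T[0,2] deriving "bcb": ["A", "S"]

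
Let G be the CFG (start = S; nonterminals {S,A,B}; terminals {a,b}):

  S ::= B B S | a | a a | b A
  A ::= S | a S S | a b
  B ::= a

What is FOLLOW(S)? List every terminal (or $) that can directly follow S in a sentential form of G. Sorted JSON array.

Compute FIRST by fixpoint:
iter 1:
  A via A→a S S: +{a}
  B via B→a: +{a}
  S via S→B B S: +{a}
  S via S→b A: +{b}
  FIRST(S)={a,b}  FIRST(A)={a}  FIRST(B)={a}
iter 2:
  A via A→S: +{b}
  FIRST(S)={a,b}  FIRST(A)={a,b}  FIRST(B)={a}
iter 3: — fixpoint
  FIRST(S)={a,b}  FIRST(A)={a,b}  FIRST(B)={a}

FOLLOW iteration:
seed FOLLOW(S) with $
pass 1:
  A→a S S: FOLLOW(S) ⊇ FIRST(S) = {a,b}; new: +{a,b}
  S→B B S: FOLLOW(B) ⊇ FIRST(B) = {a}; new: +{a}
  S→B B S: FOLLOW(B) ⊇ FIRST(S) = {a,b}; new: +{b}
  S→b A: FOLLOW(A) ⊇ FOLLOW(S) ⊇ {$,a,b}; new: +{$,a,b}
  FOLLOW[S]={$,a,b}  FOLLOW[A]={$,a,b}  FOLLOW[B]={a,b}
pass 2: done
  FOLLOW[S]={$,a,b}  FOLLOW[A]={$,a,b}  FOLLOW[B]={a,b}

FOLLOW(S) = ["$", "a", "b"]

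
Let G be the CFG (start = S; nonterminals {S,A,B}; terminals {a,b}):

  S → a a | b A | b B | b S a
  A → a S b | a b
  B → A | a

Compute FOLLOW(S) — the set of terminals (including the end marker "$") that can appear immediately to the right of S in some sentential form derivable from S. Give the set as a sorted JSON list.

Compute FIRST by fixpoint:
pass 1:
  A via A→a S b: +{a}
  B via B→A: +{a}
  S via S→a a: +{a}
  S via S→b A: +{b}
  S: {a,b}  A: {a}  B: {a}
pass 2: done
  S: {a,b}  A: {a}  B: {a}

FOLLOW sets:
initialize: $ ∈ FOLLOW(S)
iter 1:
  A→a S b: FOLLOW(S) ⊇ FIRST(b) = {b}; new: +{b}
  S→b A: FOLLOW(A) ⊇ FOLLOW(S) ⊇ {$,b}; new: +{$,b}
  S→b B: FOLLOW(B) ⊇ FOLLOW(S) ⊇ {$,b}; new: +{$,b}
  S→b S a: FOLLOW(S) ⊇ FIRST(a) = {a}; new: +{a}
  FOLLOW[S]={$,a,b}  FOLLOW[A]={$,b}  FOLLOW[B]={$,b}
iter 2:
  S→b A: FOLLOW(A) ⊇ FOLLOW(S) ⊇ {$,a,b}; new: +{a}
  S→b B: FOLLOW(B) ⊇ FOLLOW(S) ⊇ {$,a,b}; new: +{a}
  FOLLOW[S]={$,a,b}  FOLLOW[A]={$,a,b}  FOLLOW[B]={$,a,b}
iter 3: (stable)
  FOLLOW[S]={$,a,b}  FOLLOW[A]={$,a,b}  FOLLOW[B]={$,a,b}

FOLLOW(S) = ["$", "a", "b"]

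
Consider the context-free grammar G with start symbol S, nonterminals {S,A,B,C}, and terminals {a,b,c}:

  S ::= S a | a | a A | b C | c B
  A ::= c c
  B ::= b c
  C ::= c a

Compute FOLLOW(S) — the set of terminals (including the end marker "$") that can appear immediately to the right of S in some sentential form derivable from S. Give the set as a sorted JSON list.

FIRST iteration:
pass 1:
  A via A→c c: +{c}
  B via B→b c: +{b}
  C via C→c a: +{c}
  S via S→a: +{a}
  S via S→b C: +{b}
  S via S→c B: +{c}
  FIRST[S]={a,b,c}  FIRST[A]={c}  FIRST[B]={b}  FIRST[C]={c}
pass 2: done
  FIRST[S]={a,b,c}  FIRST[A]={c}  FIRST[B]={b}  FIRST[C]={c}

FOLLOW iteration:
initialize: $ ∈ FOLLOW(S)
pass 1:
  S→S a: FOLLOW(S) ⊇ FIRST(a) = {a}; new: +{a}
  S→a A: FOLLOW(A) ⊇ FOLLOW(S) ⊇ {$,a}; new: +{$,a}
  S→b C: FOLLOW(C) ⊇ FOLLOW(S) ⊇ {$,a}; new: +{$,a}
  S→c B: FOLLOW(B) ⊇ FOLLOW(S) ⊇ {$,a}; new: +{$,a}
  FOLLOW(S)={$,a}  FOLLOW(A)={$,a}  FOLLOW(B)={$,a}  FOLLOW(C)={$,a}
pass 2: (stable)
  FOLLOW(S)={$,a}  FOLLOW(A)={$,a}  FOLLOW(B)={$,a}  FOLLOW(C)={$,a}

FOLLOW(S) = ["$", "a"]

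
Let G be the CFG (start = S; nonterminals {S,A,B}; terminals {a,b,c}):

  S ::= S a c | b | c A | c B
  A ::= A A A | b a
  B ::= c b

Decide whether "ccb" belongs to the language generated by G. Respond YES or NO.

Convert to CNF:
  S -> S X4 | T2 A | T2 B | b
  A -> A X3 | T0 T1
  B -> T2 T0
  T0 -> b
  T1 -> a
  T2 -> c
  X3 -> A A
  X4 -> T1 T2

CYK fill:
  [0..0]={T2}  "c"  orig:{}
  [1..1]={T2}  "c"  orig:{}
  [2..2]={S,T0}  "b"  orig:{S}
  [0..1]=∅  "cc"
  [1..2]={B}  "cb"
  [0..2]={S}  "ccb"

S ∈ T[0,2] ⇒ YES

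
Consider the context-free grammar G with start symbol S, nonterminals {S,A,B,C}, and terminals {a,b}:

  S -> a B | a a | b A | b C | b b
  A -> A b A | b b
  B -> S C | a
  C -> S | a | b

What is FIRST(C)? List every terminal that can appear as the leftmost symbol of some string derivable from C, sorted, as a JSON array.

FIRST sets, iterate to fixpoint:
[1]
  A via A→b b: +{b}
  B via B→a: +{a}
  C via C→a: +{a}
  C via C→b: +{b}
  S via S→a B: +{a}
  S via S→b A: +{b}
  S: {a,b}  A: {b}  B: {a}  C: {a,b}
[2]
  B via B→S C: +{b}
  S: {a,b}  A: {b}  B: {a,b}  C: {a,b}
[3] (no change)
  S: {a,b}  A: {b}  B: {a,b}  C: {a,b}

FIRST(C) = ["a", "b"]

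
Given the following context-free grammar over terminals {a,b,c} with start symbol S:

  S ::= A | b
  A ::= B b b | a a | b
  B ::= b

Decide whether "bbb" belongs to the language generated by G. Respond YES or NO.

CNF form of G:
  S -> B X3 | T1 T1 | b
  A -> B X2 | T1 T1 | b
  B -> b
  T0 -> b
  T1 -> a
  X2 -> T0 T0
  X3 -> T0 T0

CYK fill:
  cell(0,0) b: {A,B,S,T0}  orig:{A,B,S}
  cell(1,1) b: {A,B,S,T0}  orig:{A,B,S}
  cell(2,2) b: {A,B,S,T0}  orig:{A,B,S}
  cell(0,1) bb: {X2,X3}  orig:{}
  cell(1,2) bb: {X2,X3}  orig:{}
  cell(0,2) bbb: {A,S}

S ∈ T[0,2] ⇒ YES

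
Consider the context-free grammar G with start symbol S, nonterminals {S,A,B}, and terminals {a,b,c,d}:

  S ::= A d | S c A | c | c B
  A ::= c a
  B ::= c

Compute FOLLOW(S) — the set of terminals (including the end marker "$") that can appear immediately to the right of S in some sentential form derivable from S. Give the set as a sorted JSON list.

FIRST sets, iterate to fixpoint:
iter 1:
  A via A→c a: +{c}
  B via B→c: +{c}
  S via S→A d: +{c}
  FIRST(S)={c}  FIRST(A)={c}  FIRST(B)={c}
iter 2: done
  FIRST(S)={c}  FIRST(A)={c}  FIRST(B)={c}

FOLLOW sets:
FOLLOW(S) := {$}
pass 1:
  S→A d: FOLLOW(A) ⊇ FIRST(d) = {d}; new: +{d}
  S→S c A: FOLLOW(S) ⊇ FIRST(c) = {c}; new: +{c}
  S→S c A: FOLLOW(A) ⊇ FOLLOW(S) ⊇ {$,c}; new: +{$,c}
  S→c B: FOLLOW(B) ⊇ FOLLOW(S) ⊇ {$,c}; new: +{$,c}
  S: {$,c}  A: {$,c,d}  B: {$,c}
pass 2: — fixpoint
  S: {$,c}  A: {$,c,d}  B: {$,c}

FOLLOW(S) = ["$", "c"]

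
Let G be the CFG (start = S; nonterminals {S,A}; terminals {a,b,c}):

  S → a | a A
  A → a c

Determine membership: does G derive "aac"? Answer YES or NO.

Convert to CNF:
  S -> T0 A | a
  A -> T0 T1
  T0 -> a
  T1 -> c

CYK fill:
  T[0,0] 'a' = {S,T0}  orig:{S}
  T[1,1] 'a' = {S,T0}  orig:{S}
  T[2,2] 'c' = {T1}  orig:{}
  T[0,1] 'aa' = ∅
  T[1,2] 'ac' = {A}
  T[0,2] 'aac' = {S}

S ∈ T[0,2] ⇒ YES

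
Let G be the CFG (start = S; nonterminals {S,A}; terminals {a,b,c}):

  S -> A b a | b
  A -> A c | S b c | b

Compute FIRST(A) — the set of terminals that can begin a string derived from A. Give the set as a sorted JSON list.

FIRST iteration:
round 1:
  A via A→b: +{b}
  S via S→A b a: +{b}
  FIRST[S]={b}  FIRST[A]={b}
round 2: done
  FIRST[S]={b}  FIRST[A]={b}

FIRST(A) = ["b"]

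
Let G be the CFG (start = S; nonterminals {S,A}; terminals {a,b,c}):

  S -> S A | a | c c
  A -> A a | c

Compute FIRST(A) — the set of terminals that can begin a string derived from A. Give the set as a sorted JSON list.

Compute FIRST by fixpoint:
[1]
  A via A→c: +{c}
  S via S→a: +{a}
  S via S→c c: +{c}
  FIRST[S]={a,c}  FIRST[A]={c}
[2] — fixpoint
  FIRST[S]={a,c}  FIRST[A]={c}

FIRST(A) = ["c"]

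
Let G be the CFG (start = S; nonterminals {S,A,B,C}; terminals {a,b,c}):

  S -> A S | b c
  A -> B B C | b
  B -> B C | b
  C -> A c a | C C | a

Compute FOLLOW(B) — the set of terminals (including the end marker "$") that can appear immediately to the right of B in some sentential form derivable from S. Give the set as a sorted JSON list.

Compute FIRST by fixpoint:
iter 1:
  A via A→b: +{b}
  B via B→b: +{b}
  C via C→A c a: +{b}
  C via C→a: +{a}
  S via S→A S: +{b}
  FIRST[S]={b}  FIRST[A]={b}  FIRST[B]={b}  FIRST[C]={a,b}
iter 2: (no change)
  FIRST[S]={b}  FIRST[A]={b}  FIRST[B]={b}  FIRST[C]={a,b}

FOLLOW iteration:
FOLLOW(S) := {$}
[1]
  A→B B C: FOLLOW(B) ⊇ FIRST(B) = {b}; new: +{b}
  A→B B C: FOLLOW(B) ⊇ FIRST(C) = {a,b}; new: +{a}
  B→B C: FOLLOW(C) ⊇ FOLLOW(B) ⊇ {a,b}; new: +{a,b}
  C→A c a: FOLLOW(A) ⊇ FIRST(c) = {c}; new: +{c}
  S→A S: FOLLOW(A) ⊇ FIRST(S) = {b}; new: +{b}
  S: {$}  A: {b,c}  B: {a,b}  C: {a,b}
[2]
  A→B B C: FOLLOW(C) ⊇ FOLLOW(A) ⊇ {b,c}; new: +{c}
  S: {$}  A: {b,c}  B: {a,b}  C: {a,b,c}
[3] (no change)
  S: {$}  A: {b,c}  B: {a,b}  C: {a,b,c}

FOLLOW(B) = ["a", "b"]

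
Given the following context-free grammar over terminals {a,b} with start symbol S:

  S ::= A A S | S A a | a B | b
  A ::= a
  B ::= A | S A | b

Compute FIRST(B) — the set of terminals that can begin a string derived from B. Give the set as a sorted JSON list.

Compute FIRST by fixpoint:
iter 1:
  A via A→a: +{a}
  B via B→A: +{a}
  B via B→b: +{b}
  S via S→A A S: +{a}
  S via S→b: +{b}
  S: {a,b}  A: {a}  B: {a,b}
iter 2: (stable)
  S: {a,b}  A: {a}  B: {a,b}

FIRST(B) = ["a", "b"]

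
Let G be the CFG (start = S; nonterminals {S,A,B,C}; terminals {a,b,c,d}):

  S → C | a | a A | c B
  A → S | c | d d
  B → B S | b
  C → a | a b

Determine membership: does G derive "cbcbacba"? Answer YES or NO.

CNF form of G:
  S -> T0 A | T0 T1 | T2 B | a
  A -> T0 A | T0 T1 | T2 B | T3 T3 | a | c
  B -> B S | b
  C -> T0 T1 | a
  T0 -> a
  T1 -> b
  T2 -> c
  T3 -> d

Fill CYK table bottom-up:
  T[0,0] 'c' = {A,T2}  orig:{A}
  T[1,1] 'b' = {B,T1}  orig:{B}
  T[2,2] 'c' = {A,T2}  orig:{A}
  T[3,3] 'b' = {B,T1}  orig:{B}
  T[4,4] 'a' = {A,C,S,T0}  orig:{A,C,S}
  T[5,5] 'c' = {A,T2}  orig:{A}
  T[6,6] 'b' = {B,T1}  orig:{B}
  T[7,7] 'a' = {A,C,S,T0}  orig:{A,C,S}
  T[0,1] 'cb' = {A,S}
  T[1,2] 'bc' = ∅
  T[2,3] 'cb' = {A,S}
  T[3,4] 'ba' = {B}
  T[4,5] 'ac' = {A,S}
  T[5,6] 'cb' = {A,S}
  T[6,7] 'ba' = {B}
  T[0,2] 'cbc' = ∅
  T[1,3] 'bcb' = {B}
  T[2,4] 'cba' = {A,S}
  T[3,5] 'bac' = {B}
  T[4,6] 'acb' = {A,S}
  T[5,7] 'cba' = {A,S}
  T[0,3] 'cbcb' = {A,S}
  T[1,4] 'bcba' = {B}
  T[2,5] 'cbac' = {A,S}
  T[3,6] 'bacb' = {B}
  T[4,7] 'acba' = {A,S}
  T[0,4] 'cbcba' = {A,S}
  T[1,5] 'bcbac' = {B}
  T[2,6] 'cbacb' = {A,S}
  T[3,7] 'bacba' = {B}
  T[0,5] 'cbcbac' = {A,S}
  T[1,6] 'bcbacb' = {B}
  T[2,7] 'cbacba' = {A,S}
  T[0,6] 'cbcbacb' = {A,S}
  T[1,7] 'bcbacba' = {B}
  T[0,7] 'cbcbacba' = {A,S}

S ∈ T[0,7] ⇒ YES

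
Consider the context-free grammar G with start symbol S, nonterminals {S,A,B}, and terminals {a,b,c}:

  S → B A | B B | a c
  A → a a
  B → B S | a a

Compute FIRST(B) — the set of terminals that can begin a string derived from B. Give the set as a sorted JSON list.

FIRST iteration:
pass 1:
  A via A→a a: +{a}
  B via B→a a: +{a}
  S via S→B A: +{a}
  FIRST[S]={a}  FIRST[A]={a}  FIRST[B]={a}
pass 2: (no change)
  FIRST[S]={a}  FIRST[A]={a}  FIRST[B]={a}

FIRST(B) = ["a"]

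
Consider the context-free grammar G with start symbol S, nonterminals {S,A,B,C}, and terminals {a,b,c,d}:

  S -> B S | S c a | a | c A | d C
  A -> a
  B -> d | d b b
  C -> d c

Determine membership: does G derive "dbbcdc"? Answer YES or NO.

Convert to CNF:
  S -> B S | S X5 | T0 C | T2 A | a
  A -> a
  B -> T0 X4 | d
  C -> T0 T2
  T0 -> d
  T1 -> b
  T2 -> c
  T3 -> a
  X4 -> T1 T1
  X5 -> T2 T3

CYK table (by increasing span):
  T[0,0] 'd' = {B,T0}  orig:{B}
  T[1,1] 'b' = {T1}  orig:{}
  T[2,2] 'b' = {T1}  orig:{}
  T[3,3] 'c' = {T2}  orig:{}
  T[4,4] 'd' = {B,T0}  orig:{B}
  T[5,5] 'c' = {T2}  orig:{}
  T[0,1] 'db' = ∅
  T[1,2] 'bb' = {X4}  orig:{}
  T[2,3] 'bc' = ∅
  T[3,4] 'cd' = ∅
  T[4,5] 'dc' = {C}
  T[0,2] 'dbb' = {B}
  T[1,3] 'bbc' = ∅
  T[2,4] 'bcd' = ∅
  T[3,5] 'cdc' = ∅
  T[0,3] 'dbbc' = ∅
  T[1,4] 'bbcd' = ∅
  T[2,5] 'bcdc' = ∅
  T[0,4] 'dbbcd' = ∅
  T[1,5] 'bbcdc' = ∅
  T[0,5] 'dbbcdc' = ∅

S ∉ T[0,5] ⇒ NO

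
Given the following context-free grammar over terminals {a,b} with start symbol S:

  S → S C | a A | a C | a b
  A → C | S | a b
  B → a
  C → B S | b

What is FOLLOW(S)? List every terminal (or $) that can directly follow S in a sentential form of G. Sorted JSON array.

FIRST sets, iterate to fixpoint:
pass 1:
  A via A→a b: +{a}
  B via B→a: +{a}
  C via C→B S: +{a}
  C via C→b: +{b}
  S via S→a A: +{a}
  FIRST(S)={a}  FIRST(A)={a}  FIRST(B)={a}  FIRST(C)={a,b}
pass 2:
  A via A→C: +{b}
  FIRST(S)={a}  FIRST(A)={a,b}  FIRST(B)={a}  FIRST(C)={a,b}
pass 3: done
  FIRST(S)={a}  FIRST(A)={a,b}  FIRST(B)={a}  FIRST(C)={a,b}

Compute FOLLOW by fixpoint:
seed FOLLOW(S) with $
iter 1:
  C→B S: FOLLOW(B) ⊇ FIRST(S) = {a}; new: +{a}
  S→S C: FOLLOW(S) ⊇ FIRST(C) = {a,b}; new: +{a,b}
  S→S C: FOLLOW(C) ⊇ FOLLOW(S) ⊇ {$,a,b}; new: +{$,a,b}
  S→a A: FOLLOW(A) ⊇ FOLLOW(S) ⊇ {$,a,b}; new: +{$,a,b}
  FOLLOW[S]={$,a,b}  FOLLOW[A]={$,a,b}  FOLLOW[B]={a}  FOLLOW[C]={$,a,b}
iter 2: — fixpoint
  FOLLOW[S]={$,a,b}  FOLLOW[A]={$,a,b}  FOLLOW[B]={a}  FOLLOW[C]={$,a,b}

FOLLOW(S) = ["$", "a", "b"]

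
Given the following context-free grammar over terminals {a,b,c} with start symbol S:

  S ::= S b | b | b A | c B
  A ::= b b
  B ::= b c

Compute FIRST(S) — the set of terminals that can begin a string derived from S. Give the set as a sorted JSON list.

FIRST sets, iterate to fixpoint:
pass 1:
  A via A→b b: +{b}
  B via B→b c: +{b}
  S via S→b: +{b}
  S via S→c B: +{c}
  FIRST[S]={b,c}  FIRST[A]={b}  FIRST[B]={b}
pass 2: done
  FIRST[S]={b,c}  FIRST[A]={b}  FIRST[B]={b}

FIRST(S) = ["b", "c"]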